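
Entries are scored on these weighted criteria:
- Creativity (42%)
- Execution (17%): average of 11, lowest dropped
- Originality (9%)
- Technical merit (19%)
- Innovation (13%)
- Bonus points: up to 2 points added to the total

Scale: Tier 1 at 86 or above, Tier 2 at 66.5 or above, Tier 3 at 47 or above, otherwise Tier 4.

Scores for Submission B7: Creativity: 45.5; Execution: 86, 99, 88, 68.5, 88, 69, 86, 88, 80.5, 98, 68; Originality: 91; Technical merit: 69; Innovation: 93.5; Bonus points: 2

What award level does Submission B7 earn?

Execution: drop 68 → average of remaining 10 = 851/10 = 85.1
Weighted total:
  Creativity 45.5 × 0.42 = 19.11
  Execution 85.1 × 0.17 = 14.467
  Originality 91 × 0.09 = 8.19
  Technical merit 69 × 0.19 = 13.11
  Innovation 93.5 × 0.13 = 12.155
Sum = 67.032
Bonus points: 67.032 + 2 = 69.032
69.032 is ≥ 66.5 and < 86 → Tier 2

Tier 2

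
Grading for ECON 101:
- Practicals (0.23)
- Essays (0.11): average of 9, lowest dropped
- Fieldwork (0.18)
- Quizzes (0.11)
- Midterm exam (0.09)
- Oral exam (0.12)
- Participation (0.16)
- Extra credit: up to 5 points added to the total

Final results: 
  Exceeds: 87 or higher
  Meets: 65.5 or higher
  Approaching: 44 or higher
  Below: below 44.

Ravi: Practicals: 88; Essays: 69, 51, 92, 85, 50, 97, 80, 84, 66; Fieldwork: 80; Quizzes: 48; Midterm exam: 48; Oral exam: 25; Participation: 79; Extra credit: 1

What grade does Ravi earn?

Essays: drop 50 → average of remaining 8 = 624/8 = 78
Weighted total:
  Practicals 88 × 0.23 = 20.24
  Essays 78 × 0.11 = 8.58
  Fieldwork 80 × 0.18 = 14.4
  Quizzes 48 × 0.11 = 5.28
  Midterm exam 48 × 0.09 = 4.32
  Oral exam 25 × 0.12 = 3
  Participation 79 × 0.16 = 12.64
Sum = 68.46
Extra credit: 68.46 + 1 = 69.46
69.46 is ≥ 65.5 and < 87 → Meets

Meets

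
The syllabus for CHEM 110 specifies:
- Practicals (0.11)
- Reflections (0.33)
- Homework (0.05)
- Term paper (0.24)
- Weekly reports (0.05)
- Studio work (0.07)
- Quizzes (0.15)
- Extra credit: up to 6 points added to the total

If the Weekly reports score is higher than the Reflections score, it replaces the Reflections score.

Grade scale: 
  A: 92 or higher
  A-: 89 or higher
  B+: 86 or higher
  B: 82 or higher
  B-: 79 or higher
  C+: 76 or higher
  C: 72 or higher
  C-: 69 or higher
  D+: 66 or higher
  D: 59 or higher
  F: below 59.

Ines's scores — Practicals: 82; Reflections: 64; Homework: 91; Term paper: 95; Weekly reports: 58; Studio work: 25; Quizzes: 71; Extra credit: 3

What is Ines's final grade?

C

Weekly reports (58) ≤ Reflections (64), so Reflections stays at 64.
Weighted total:
  Practicals 82 × 0.11 = 9.02
  Reflections 64 × 0.33 = 21.12
  Homework 91 × 0.05 = 4.55
  Term paper 95 × 0.24 = 22.8
  Weekly reports 58 × 0.05 = 2.9
  Studio work 25 × 0.07 = 1.75
  Quizzes 71 × 0.15 = 10.65
Sum = 72.79
Extra credit: 72.79 + 3 = 75.79
75.79 is ≥ 72 and < 76 → C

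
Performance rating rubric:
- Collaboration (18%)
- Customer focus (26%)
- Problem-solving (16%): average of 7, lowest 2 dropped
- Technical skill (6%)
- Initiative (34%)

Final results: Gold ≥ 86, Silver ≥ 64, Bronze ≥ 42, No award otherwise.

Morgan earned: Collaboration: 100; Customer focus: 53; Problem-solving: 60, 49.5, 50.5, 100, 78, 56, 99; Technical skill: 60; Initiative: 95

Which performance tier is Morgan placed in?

Silver

Problem-solving: drop 49.5, 50.5 → average of remaining 5 = 393/5 = 78.6
Weighted total:
  Collaboration 100 × 0.18 = 18
  Customer focus 53 × 0.26 = 13.78
  Problem-solving 78.6 × 0.16 = 12.576
  Technical skill 60 × 0.06 = 3.6
  Initiative 95 × 0.34 = 32.3
Sum = 80.256
80.256 is ≥ 64 and < 86 → Silver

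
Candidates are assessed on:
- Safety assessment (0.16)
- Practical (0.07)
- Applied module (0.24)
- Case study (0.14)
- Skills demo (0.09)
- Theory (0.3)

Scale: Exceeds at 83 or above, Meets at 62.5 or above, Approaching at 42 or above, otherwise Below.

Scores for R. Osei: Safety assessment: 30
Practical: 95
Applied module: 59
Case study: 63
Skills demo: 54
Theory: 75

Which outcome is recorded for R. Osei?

Weighted total:
  Safety assessment 30 × 0.16 = 4.8
  Practical 95 × 0.07 = 6.65
  Applied module 59 × 0.24 = 14.16
  Case study 63 × 0.14 = 8.82
  Skills demo 54 × 0.09 = 4.86
  Theory 75 × 0.3 = 22.5
Sum = 61.79
61.79 is ≥ 42 and < 62.5 → Approaching

Approaching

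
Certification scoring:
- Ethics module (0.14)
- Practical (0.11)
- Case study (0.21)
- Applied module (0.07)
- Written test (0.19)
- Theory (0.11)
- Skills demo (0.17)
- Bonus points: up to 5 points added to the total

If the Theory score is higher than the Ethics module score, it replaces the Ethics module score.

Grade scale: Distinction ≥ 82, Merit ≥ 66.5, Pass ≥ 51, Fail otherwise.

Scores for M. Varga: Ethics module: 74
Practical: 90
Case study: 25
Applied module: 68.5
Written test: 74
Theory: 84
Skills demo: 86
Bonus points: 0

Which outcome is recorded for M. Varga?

Merit

Theory (84) > Ethics module (74), so Ethics module counts as 84.
Weighted total:
  Ethics module 84 × 0.14 = 11.76
  Practical 90 × 0.11 = 9.9
  Case study 25 × 0.21 = 5.25
  Applied module 68.5 × 0.07 = 4.795
  Written test 74 × 0.19 = 14.06
  Theory 84 × 0.11 = 9.24
  Skills demo 86 × 0.17 = 14.62
Sum = 69.625
Bonus points: 69.625 + 0 = 69.625
69.625 is ≥ 66.5 and < 82 → Merit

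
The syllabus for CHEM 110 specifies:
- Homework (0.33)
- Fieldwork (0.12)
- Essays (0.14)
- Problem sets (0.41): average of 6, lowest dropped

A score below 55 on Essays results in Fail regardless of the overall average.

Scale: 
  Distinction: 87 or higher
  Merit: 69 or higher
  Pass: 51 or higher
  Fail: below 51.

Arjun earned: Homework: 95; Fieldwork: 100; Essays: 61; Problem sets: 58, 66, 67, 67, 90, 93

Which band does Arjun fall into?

Problem sets: drop 58 → average of remaining 5 = 383/5 = 76.6
Essays score 61 ≥ 55: minimum met.
Weighted total:
  Homework 95 × 0.33 = 31.35
  Fieldwork 100 × 0.12 = 12
  Essays 61 × 0.14 = 8.54
  Problem sets 76.6 × 0.41 = 31.406
Sum = 83.296
83.296 is ≥ 69 and < 87 → Merit

Merit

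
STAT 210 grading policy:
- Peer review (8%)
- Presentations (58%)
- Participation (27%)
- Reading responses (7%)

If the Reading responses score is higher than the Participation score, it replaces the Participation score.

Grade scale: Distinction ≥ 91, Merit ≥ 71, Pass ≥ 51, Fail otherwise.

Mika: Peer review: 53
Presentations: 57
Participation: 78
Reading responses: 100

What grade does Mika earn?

Merit

Reading responses (100) > Participation (78), so Participation counts as 100.
Weighted total:
  Peer review 53 × 0.08 = 4.24
  Presentations 57 × 0.58 = 33.06
  Participation 100 × 0.27 = 27
  Reading responses 100 × 0.07 = 7
Sum = 71.3
71.3 is ≥ 71 and < 91 → Merit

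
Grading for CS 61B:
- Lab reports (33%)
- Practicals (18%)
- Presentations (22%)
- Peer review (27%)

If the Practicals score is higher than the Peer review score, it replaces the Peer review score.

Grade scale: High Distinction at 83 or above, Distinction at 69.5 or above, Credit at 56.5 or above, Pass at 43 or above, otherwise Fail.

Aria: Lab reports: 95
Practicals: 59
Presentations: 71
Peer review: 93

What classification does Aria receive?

Distinction

Practicals (59) ≤ Peer review (93), so Peer review stays at 93.
Weighted total:
  Lab reports 95 × 0.33 = 31.35
  Practicals 59 × 0.18 = 10.62
  Presentations 71 × 0.22 = 15.62
  Peer review 93 × 0.27 = 25.11
Sum = 82.7
82.7 is ≥ 69.5 and < 83 → Distinction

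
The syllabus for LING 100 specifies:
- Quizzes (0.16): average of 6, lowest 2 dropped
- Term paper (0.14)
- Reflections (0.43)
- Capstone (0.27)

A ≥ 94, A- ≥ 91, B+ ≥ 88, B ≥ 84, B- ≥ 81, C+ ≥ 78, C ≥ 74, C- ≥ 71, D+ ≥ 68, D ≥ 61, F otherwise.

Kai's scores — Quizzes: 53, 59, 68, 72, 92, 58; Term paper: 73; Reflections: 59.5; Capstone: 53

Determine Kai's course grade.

D

Quizzes: drop 53, 58 → average of remaining 4 = 291/4 = 72.75
Weighted total:
  Quizzes 72.75 × 0.16 = 11.64
  Term paper 73 × 0.14 = 10.22
  Reflections 59.5 × 0.43 = 25.585
  Capstone 53 × 0.27 = 14.31
Sum = 61.755
61.755 is ≥ 61 and < 68 → D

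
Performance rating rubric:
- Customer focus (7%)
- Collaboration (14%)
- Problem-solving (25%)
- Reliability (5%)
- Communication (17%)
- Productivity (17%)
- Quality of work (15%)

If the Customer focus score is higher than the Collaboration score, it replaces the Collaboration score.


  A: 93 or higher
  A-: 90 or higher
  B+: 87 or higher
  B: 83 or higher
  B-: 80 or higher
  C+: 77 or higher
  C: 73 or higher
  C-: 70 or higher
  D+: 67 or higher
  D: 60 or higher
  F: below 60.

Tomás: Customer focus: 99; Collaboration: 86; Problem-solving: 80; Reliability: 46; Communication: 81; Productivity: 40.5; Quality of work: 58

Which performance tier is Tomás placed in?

C-

Customer focus (99) > Collaboration (86), so Collaboration counts as 99.
Weighted total:
  Customer focus 99 × 0.07 = 6.93
  Collaboration 99 × 0.14 = 13.86
  Problem-solving 80 × 0.25 = 20
  Reliability 46 × 0.05 = 2.3
  Communication 81 × 0.17 = 13.77
  Productivity 40.5 × 0.17 = 6.885
  Quality of work 58 × 0.15 = 8.7
Sum = 72.445
72.445 is ≥ 70 and < 73 → C-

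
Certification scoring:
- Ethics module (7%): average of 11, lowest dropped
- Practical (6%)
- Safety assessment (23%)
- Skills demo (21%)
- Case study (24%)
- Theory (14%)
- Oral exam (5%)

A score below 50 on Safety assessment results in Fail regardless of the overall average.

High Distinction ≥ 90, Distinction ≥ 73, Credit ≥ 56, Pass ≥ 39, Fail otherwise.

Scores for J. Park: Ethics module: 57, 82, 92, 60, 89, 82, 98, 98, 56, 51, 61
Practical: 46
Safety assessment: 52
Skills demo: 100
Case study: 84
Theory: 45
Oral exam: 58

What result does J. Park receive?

Ethics module: drop 51 → average of remaining 10 = 775/10 = 77.5
Safety assessment score 52 ≥ 50: minimum met.
Weighted total:
  Ethics module 77.5 × 0.07 = 5.425
  Practical 46 × 0.06 = 2.76
  Safety assessment 52 × 0.23 = 11.96
  Skills demo 100 × 0.21 = 21
  Case study 84 × 0.24 = 20.16
  Theory 45 × 0.14 = 6.3
  Oral exam 58 × 0.05 = 2.9
Sum = 70.505
70.505 is ≥ 56 and < 73 → Credit

Credit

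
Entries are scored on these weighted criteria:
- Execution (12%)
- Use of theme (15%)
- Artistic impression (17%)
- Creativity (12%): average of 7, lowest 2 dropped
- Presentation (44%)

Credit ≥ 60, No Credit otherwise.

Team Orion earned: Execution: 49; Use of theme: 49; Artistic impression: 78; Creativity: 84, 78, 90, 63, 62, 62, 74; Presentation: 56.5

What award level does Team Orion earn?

Credit

Creativity: drop 62, 62 → average of remaining 5 = 389/5 = 77.8
Weighted total:
  Execution 49 × 0.12 = 5.88
  Use of theme 49 × 0.15 = 7.35
  Artistic impression 78 × 0.17 = 13.26
  Creativity 77.8 × 0.12 = 9.336
  Presentation 56.5 × 0.44 = 24.86
Sum = 60.686
60.686 ≥ 60 → Credit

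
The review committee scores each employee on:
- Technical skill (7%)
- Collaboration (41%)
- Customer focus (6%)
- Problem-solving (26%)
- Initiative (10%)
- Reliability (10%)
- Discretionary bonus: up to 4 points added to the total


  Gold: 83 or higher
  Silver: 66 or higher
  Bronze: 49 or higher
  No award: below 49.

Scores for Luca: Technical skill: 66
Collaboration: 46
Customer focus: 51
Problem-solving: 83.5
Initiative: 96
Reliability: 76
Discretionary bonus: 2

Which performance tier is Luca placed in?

Silver

Weighted total:
  Technical skill 66 × 0.07 = 4.62
  Collaboration 46 × 0.41 = 18.86
  Customer focus 51 × 0.06 = 3.06
  Problem-solving 83.5 × 0.26 = 21.71
  Initiative 96 × 0.1 = 9.6
  Reliability 76 × 0.1 = 7.6
Sum = 65.45
Discretionary bonus: 65.45 + 2 = 67.45
67.45 is ≥ 66 and < 83 → Silver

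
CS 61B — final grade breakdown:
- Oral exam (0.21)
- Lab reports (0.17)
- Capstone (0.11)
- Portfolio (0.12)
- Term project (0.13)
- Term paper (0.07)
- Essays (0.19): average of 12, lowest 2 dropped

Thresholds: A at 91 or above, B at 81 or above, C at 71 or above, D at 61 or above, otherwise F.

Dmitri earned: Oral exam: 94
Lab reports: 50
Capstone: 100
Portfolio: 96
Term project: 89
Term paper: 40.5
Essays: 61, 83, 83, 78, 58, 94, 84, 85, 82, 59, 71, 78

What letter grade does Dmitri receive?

Essays: drop 58, 59 → average of remaining 10 = 799/10 = 79.9
Weighted total:
  Oral exam 94 × 0.21 = 19.74
  Lab reports 50 × 0.17 = 8.5
  Capstone 100 × 0.11 = 11
  Portfolio 96 × 0.12 = 11.52
  Term project 89 × 0.13 = 11.57
  Term paper 40.5 × 0.07 = 2.835
  Essays 79.9 × 0.19 = 15.181
Sum = 80.346
80.346 is ≥ 71 and < 81 → C

C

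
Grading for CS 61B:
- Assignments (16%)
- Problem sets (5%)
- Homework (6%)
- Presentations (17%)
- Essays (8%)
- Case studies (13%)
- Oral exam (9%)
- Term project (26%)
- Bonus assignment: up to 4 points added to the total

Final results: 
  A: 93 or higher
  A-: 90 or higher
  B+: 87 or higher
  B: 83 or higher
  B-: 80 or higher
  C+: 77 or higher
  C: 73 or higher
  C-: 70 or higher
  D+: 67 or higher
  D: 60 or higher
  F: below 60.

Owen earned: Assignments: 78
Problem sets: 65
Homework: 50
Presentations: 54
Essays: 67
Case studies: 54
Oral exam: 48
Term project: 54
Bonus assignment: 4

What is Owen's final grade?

Weighted total:
  Assignments 78 × 0.16 = 12.48
  Problem sets 65 × 0.05 = 3.25
  Homework 50 × 0.06 = 3
  Presentations 54 × 0.17 = 9.18
  Essays 67 × 0.08 = 5.36
  Case studies 54 × 0.13 = 7.02
  Oral exam 48 × 0.09 = 4.32
  Term project 54 × 0.26 = 14.04
Sum = 58.65
Bonus assignment: 58.65 + 4 = 62.65
62.65 is ≥ 60 and < 67 → D

D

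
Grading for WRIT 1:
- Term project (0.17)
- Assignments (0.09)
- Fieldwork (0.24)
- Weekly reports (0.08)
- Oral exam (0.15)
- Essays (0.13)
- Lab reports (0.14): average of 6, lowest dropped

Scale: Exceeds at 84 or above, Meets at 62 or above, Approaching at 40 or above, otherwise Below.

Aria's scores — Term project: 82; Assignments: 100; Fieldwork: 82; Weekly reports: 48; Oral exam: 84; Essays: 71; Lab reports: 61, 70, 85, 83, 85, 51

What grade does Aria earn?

Lab reports: drop 51 → average of remaining 5 = 384/5 = 76.8
Weighted total:
  Term project 82 × 0.17 = 13.94
  Assignments 100 × 0.09 = 9
  Fieldwork 82 × 0.24 = 19.68
  Weekly reports 48 × 0.08 = 3.84
  Oral exam 84 × 0.15 = 12.6
  Essays 71 × 0.13 = 9.23
  Lab reports 76.8 × 0.14 = 10.752
Sum = 79.042
79.042 is ≥ 62 and < 84 → Meets

Meets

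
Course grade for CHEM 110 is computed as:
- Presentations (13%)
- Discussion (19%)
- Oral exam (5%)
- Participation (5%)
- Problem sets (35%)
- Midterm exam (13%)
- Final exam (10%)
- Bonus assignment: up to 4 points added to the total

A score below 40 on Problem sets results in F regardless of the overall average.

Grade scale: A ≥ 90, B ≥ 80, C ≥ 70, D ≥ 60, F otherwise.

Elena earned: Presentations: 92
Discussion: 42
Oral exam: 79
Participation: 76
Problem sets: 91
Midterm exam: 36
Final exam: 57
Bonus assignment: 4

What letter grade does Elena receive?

C

Problem sets score 91 ≥ 40: minimum met.
Weighted total:
  Presentations 92 × 0.13 = 11.96
  Discussion 42 × 0.19 = 7.98
  Oral exam 79 × 0.05 = 3.95
  Participation 76 × 0.05 = 3.8
  Problem sets 91 × 0.35 = 31.85
  Midterm exam 36 × 0.13 = 4.68
  Final exam 57 × 0.1 = 5.7
Sum = 69.92
Bonus assignment: 69.92 + 4 = 73.92
73.92 is ≥ 70 and < 80 → C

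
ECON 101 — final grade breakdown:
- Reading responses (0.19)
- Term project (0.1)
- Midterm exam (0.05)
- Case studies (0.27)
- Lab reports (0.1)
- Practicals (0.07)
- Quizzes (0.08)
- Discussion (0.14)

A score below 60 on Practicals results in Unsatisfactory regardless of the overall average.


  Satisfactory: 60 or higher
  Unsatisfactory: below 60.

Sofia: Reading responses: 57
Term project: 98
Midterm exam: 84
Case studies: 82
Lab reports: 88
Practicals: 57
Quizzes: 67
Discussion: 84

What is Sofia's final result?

Practicals score 57 < 60: minimum not met.
Weighted total:
  Reading responses 57 × 0.19 = 10.83
  Term project 98 × 0.1 = 9.8
  Midterm exam 84 × 0.05 = 4.2
  Case studies 82 × 0.27 = 22.14
  Lab reports 88 × 0.1 = 8.8
  Practicals 57 × 0.07 = 3.99
  Quizzes 67 × 0.08 = 5.36
  Discussion 84 × 0.14 = 11.76
Sum = 76.88
Because the Practicals minimum was not met, the result is Unsatisfactory.

Unsatisfactory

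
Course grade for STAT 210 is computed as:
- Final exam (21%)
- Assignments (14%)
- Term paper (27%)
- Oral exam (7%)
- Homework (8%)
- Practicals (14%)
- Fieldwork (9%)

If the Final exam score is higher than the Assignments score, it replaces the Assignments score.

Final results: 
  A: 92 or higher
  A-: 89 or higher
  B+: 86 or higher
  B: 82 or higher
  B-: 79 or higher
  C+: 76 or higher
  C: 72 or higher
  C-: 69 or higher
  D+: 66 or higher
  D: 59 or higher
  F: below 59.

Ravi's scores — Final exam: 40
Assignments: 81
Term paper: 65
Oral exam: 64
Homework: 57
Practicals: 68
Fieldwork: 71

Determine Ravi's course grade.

Final exam (40) ≤ Assignments (81), so Assignments stays at 81.
Weighted total:
  Final exam 40 × 0.21 = 8.4
  Assignments 81 × 0.14 = 11.34
  Term paper 65 × 0.27 = 17.55
  Oral exam 64 × 0.07 = 4.48
  Homework 57 × 0.08 = 4.56
  Practicals 68 × 0.14 = 9.52
  Fieldwork 71 × 0.09 = 6.39
Sum = 62.24
62.24 is ≥ 59 and < 66 → D

D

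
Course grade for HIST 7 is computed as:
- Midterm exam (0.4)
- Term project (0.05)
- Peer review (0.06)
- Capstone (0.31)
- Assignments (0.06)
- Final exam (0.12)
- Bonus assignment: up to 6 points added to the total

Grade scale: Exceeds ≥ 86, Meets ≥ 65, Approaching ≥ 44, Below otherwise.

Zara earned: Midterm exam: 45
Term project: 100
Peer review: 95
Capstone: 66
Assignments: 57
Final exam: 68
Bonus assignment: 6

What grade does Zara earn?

Meets

Weighted total:
  Midterm exam 45 × 0.4 = 18
  Term project 100 × 0.05 = 5
  Peer review 95 × 0.06 = 5.7
  Capstone 66 × 0.31 = 20.46
  Assignments 57 × 0.06 = 3.42
  Final exam 68 × 0.12 = 8.16
Sum = 60.74
Bonus assignment: 60.74 + 6 = 66.74
66.74 is ≥ 65 and < 86 → Meets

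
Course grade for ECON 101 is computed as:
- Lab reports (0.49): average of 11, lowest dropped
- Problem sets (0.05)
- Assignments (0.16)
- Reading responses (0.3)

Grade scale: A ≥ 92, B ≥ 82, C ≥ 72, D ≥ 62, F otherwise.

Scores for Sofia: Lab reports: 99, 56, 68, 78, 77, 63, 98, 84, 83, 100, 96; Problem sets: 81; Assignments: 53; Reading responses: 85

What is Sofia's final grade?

Lab reports: drop 56 → average of remaining 10 = 846/10 = 84.6
Weighted total:
  Lab reports 84.6 × 0.49 = 41.454
  Problem sets 81 × 0.05 = 4.05
  Assignments 53 × 0.16 = 8.48
  Reading responses 85 × 0.3 = 25.5
Sum = 79.484
79.484 is ≥ 72 and < 82 → C

C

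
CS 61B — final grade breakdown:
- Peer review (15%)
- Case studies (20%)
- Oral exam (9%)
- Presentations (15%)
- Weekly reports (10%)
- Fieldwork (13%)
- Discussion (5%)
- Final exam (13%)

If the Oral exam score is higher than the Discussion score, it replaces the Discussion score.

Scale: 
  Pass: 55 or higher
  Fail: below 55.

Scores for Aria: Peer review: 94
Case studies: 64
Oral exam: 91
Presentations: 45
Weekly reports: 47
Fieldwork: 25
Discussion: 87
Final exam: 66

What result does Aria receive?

Pass

Oral exam (91) > Discussion (87), so Discussion counts as 91.
Weighted total:
  Peer review 94 × 0.15 = 14.1
  Case studies 64 × 0.2 = 12.8
  Oral exam 91 × 0.09 = 8.19
  Presentations 45 × 0.15 = 6.75
  Weekly reports 47 × 0.1 = 4.7
  Fieldwork 25 × 0.13 = 3.25
  Discussion 91 × 0.05 = 4.55
  Final exam 66 × 0.13 = 8.58
Sum = 62.92
62.92 ≥ 55 → Pass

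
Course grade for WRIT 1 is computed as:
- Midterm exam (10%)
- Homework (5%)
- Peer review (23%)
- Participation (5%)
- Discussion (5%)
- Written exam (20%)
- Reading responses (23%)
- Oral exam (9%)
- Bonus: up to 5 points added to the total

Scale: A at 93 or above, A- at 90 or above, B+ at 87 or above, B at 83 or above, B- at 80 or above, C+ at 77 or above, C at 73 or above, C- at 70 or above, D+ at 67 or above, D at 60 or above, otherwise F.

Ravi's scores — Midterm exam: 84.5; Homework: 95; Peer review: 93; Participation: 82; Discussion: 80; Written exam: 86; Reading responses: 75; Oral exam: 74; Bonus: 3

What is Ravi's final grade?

Weighted total:
  Midterm exam 84.5 × 0.1 = 8.45
  Homework 95 × 0.05 = 4.75
  Peer review 93 × 0.23 = 21.39
  Participation 82 × 0.05 = 4.1
  Discussion 80 × 0.05 = 4
  Written exam 86 × 0.2 = 17.2
  Reading responses 75 × 0.23 = 17.25
  Oral exam 74 × 0.09 = 6.66
Sum = 83.8
Bonus: 83.8 + 3 = 86.8
86.8 is ≥ 83 and < 87 → B

B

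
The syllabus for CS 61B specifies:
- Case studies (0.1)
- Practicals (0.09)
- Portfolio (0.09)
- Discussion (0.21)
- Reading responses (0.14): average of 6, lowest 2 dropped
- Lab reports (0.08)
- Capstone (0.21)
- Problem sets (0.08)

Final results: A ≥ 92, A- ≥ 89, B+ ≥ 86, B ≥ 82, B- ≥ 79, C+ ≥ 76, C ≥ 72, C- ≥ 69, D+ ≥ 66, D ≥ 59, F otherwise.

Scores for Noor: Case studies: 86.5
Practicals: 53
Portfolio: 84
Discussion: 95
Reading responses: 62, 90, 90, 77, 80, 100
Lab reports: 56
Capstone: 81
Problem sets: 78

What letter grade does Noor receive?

B-

Reading responses: drop 62, 77 → average of remaining 4 = 360/4 = 90
Weighted total:
  Case studies 86.5 × 0.1 = 8.65
  Practicals 53 × 0.09 = 4.77
  Portfolio 84 × 0.09 = 7.56
  Discussion 95 × 0.21 = 19.95
  Reading responses 90 × 0.14 = 12.6
  Lab reports 56 × 0.08 = 4.48
  Capstone 81 × 0.21 = 17.01
  Problem sets 78 × 0.08 = 6.24
Sum = 81.26
81.26 is ≥ 79 and < 82 → B-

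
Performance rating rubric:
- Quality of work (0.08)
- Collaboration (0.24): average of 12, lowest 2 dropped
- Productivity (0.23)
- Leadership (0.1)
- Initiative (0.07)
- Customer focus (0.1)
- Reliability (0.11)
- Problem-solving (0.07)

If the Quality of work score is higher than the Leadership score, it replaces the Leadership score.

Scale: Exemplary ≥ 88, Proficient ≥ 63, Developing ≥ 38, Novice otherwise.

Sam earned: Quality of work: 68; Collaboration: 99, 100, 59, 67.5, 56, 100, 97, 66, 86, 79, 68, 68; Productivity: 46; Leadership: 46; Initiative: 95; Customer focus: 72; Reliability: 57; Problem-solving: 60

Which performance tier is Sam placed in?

Collaboration: drop 56, 59 → average of remaining 10 = 830.5/10 = 83.05
Quality of work (68) > Leadership (46), so Leadership counts as 68.
Weighted total:
  Quality of work 68 × 0.08 = 5.44
  Collaboration 83.05 × 0.24 = 19.932
  Productivity 46 × 0.23 = 10.58
  Leadership 68 × 0.1 = 6.8
  Initiative 95 × 0.07 = 6.65
  Customer focus 72 × 0.1 = 7.2
  Reliability 57 × 0.11 = 6.27
  Problem-solving 60 × 0.07 = 4.2
Sum = 67.072
67.072 is ≥ 63 and < 88 → Proficient

Proficient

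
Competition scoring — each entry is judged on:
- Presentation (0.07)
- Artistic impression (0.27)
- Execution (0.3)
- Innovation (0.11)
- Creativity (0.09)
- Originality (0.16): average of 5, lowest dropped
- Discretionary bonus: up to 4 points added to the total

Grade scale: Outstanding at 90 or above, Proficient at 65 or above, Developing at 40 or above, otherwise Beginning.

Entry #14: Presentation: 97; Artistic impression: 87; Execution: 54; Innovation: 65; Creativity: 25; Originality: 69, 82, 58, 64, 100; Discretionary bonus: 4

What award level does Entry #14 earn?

Proficient

Originality: drop 58 → average of remaining 4 = 315/4 = 78.75
Weighted total:
  Presentation 97 × 0.07 = 6.79
  Artistic impression 87 × 0.27 = 23.49
  Execution 54 × 0.3 = 16.2
  Innovation 65 × 0.11 = 7.15
  Creativity 25 × 0.09 = 2.25
  Originality 78.75 × 0.16 = 12.6
Sum = 68.48
Discretionary bonus: 68.48 + 4 = 72.48
72.48 is ≥ 65 and < 90 → Proficient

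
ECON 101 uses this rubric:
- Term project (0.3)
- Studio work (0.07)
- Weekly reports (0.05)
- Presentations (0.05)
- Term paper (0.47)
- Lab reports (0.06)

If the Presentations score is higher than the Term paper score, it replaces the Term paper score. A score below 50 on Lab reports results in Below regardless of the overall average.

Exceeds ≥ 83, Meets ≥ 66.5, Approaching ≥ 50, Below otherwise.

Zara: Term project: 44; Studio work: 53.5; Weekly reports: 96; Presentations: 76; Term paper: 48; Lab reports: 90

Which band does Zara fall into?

Presentations (76) > Term paper (48), so Term paper counts as 76.
Lab reports score 90 ≥ 50: minimum met.
Weighted total:
  Term project 44 × 0.3 = 13.2
  Studio work 53.5 × 0.07 = 3.745
  Weekly reports 96 × 0.05 = 4.8
  Presentations 76 × 0.05 = 3.8
  Term paper 76 × 0.47 = 35.72
  Lab reports 90 × 0.06 = 5.4
Sum = 66.665
66.665 is ≥ 66.5 and < 83 → Meets

Meets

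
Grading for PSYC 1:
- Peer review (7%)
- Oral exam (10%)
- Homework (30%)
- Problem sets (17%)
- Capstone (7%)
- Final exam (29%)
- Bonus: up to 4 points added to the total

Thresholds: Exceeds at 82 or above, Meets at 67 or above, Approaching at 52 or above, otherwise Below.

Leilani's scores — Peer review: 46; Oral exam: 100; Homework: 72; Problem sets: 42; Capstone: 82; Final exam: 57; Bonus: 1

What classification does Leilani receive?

Weighted total:
  Peer review 46 × 0.07 = 3.22
  Oral exam 100 × 0.1 = 10
  Homework 72 × 0.3 = 21.6
  Problem sets 42 × 0.17 = 7.14
  Capstone 82 × 0.07 = 5.74
  Final exam 57 × 0.29 = 16.53
Sum = 64.23
Bonus: 64.23 + 1 = 65.23
65.23 is ≥ 52 and < 67 → Approaching

Approaching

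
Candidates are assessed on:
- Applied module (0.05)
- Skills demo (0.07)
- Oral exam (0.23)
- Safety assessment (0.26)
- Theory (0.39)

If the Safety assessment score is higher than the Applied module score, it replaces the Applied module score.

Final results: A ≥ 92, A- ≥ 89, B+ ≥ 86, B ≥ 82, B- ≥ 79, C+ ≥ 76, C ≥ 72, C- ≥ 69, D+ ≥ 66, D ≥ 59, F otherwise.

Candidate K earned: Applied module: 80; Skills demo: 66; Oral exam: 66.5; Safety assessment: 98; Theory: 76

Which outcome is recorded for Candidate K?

Safety assessment (98) > Applied module (80), so Applied module counts as 98.
Weighted total:
  Applied module 98 × 0.05 = 4.9
  Skills demo 66 × 0.07 = 4.62
  Oral exam 66.5 × 0.23 = 15.295
  Safety assessment 98 × 0.26 = 25.48
  Theory 76 × 0.39 = 29.64
Sum = 79.935
79.935 is ≥ 79 and < 82 → B-

B-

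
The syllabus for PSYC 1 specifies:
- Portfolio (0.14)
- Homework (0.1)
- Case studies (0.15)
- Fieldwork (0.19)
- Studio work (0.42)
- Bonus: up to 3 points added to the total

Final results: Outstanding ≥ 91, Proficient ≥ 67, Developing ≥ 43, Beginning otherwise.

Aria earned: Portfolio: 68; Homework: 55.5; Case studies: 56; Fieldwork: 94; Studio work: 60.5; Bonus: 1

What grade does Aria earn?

Weighted total:
  Portfolio 68 × 0.14 = 9.52
  Homework 55.5 × 0.1 = 5.55
  Case studies 56 × 0.15 = 8.4
  Fieldwork 94 × 0.19 = 17.86
  Studio work 60.5 × 0.42 = 25.41
Sum = 66.74
Bonus: 66.74 + 1 = 67.74
67.74 is ≥ 67 and < 91 → Proficient

Proficient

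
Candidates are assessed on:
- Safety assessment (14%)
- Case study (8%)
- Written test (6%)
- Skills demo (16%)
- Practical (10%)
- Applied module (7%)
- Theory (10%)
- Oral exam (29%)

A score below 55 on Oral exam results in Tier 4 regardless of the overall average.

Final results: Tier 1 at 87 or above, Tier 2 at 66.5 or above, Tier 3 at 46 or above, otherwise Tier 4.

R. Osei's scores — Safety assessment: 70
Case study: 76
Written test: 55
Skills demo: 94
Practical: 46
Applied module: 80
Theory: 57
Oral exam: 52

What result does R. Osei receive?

Oral exam score 52 < 55: minimum not met.
Weighted total:
  Safety assessment 70 × 0.14 = 9.8
  Case study 76 × 0.08 = 6.08
  Written test 55 × 0.06 = 3.3
  Skills demo 94 × 0.16 = 15.04
  Practical 46 × 0.1 = 4.6
  Applied module 80 × 0.07 = 5.6
  Theory 57 × 0.1 = 5.7
  Oral exam 52 × 0.29 = 15.08
Sum = 65.2
Because the Oral exam minimum was not met, the result is Tier 4.

Tier 4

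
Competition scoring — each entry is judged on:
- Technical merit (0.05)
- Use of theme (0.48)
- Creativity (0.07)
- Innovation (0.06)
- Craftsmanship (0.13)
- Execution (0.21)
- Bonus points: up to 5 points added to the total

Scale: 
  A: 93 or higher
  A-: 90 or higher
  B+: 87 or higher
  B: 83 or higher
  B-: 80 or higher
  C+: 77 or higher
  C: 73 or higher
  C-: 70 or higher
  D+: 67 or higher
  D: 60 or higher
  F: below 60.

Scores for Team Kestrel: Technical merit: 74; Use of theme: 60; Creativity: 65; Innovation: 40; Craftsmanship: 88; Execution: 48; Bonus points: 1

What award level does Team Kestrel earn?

D

Weighted total:
  Technical merit 74 × 0.05 = 3.7
  Use of theme 60 × 0.48 = 28.8
  Creativity 65 × 0.07 = 4.55
  Innovation 40 × 0.06 = 2.4
  Craftsmanship 88 × 0.13 = 11.44
  Execution 48 × 0.21 = 10.08
Sum = 60.97
Bonus points: 60.97 + 1 = 61.97
61.97 is ≥ 60 and < 67 → D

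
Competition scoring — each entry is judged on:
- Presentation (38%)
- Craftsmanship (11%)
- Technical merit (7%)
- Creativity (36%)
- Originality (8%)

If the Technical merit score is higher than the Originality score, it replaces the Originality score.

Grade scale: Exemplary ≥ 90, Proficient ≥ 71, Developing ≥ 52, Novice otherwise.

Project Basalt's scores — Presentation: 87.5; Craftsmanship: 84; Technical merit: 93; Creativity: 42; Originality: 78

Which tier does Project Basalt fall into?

Proficient

Technical merit (93) > Originality (78), so Originality counts as 93.
Weighted total:
  Presentation 87.5 × 0.38 = 33.25
  Craftsmanship 84 × 0.11 = 9.24
  Technical merit 93 × 0.07 = 6.51
  Creativity 42 × 0.36 = 15.12
  Originality 93 × 0.08 = 7.44
Sum = 71.56
71.56 is ≥ 71 and < 90 → Proficient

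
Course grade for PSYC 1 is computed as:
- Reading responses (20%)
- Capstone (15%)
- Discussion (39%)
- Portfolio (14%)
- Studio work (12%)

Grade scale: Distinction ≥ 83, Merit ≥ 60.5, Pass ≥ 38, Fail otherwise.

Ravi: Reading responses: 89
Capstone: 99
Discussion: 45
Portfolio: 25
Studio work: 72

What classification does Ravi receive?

Weighted total:
  Reading responses 89 × 0.2 = 17.8
  Capstone 99 × 0.15 = 14.85
  Discussion 45 × 0.39 = 17.55
  Portfolio 25 × 0.14 = 3.5
  Studio work 72 × 0.12 = 8.64
Sum = 62.34
62.34 is ≥ 60.5 and < 83 → Merit

Merit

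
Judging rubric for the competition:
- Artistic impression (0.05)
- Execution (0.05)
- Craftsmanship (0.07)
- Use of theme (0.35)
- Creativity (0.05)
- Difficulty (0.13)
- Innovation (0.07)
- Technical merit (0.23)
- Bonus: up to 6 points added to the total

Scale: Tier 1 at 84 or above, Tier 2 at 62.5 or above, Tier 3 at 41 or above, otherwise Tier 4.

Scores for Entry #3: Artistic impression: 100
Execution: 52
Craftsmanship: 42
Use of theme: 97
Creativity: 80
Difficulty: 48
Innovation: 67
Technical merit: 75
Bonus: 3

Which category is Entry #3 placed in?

Weighted total:
  Artistic impression 100 × 0.05 = 5
  Execution 52 × 0.05 = 2.6
  Craftsmanship 42 × 0.07 = 2.94
  Use of theme 97 × 0.35 = 33.95
  Creativity 80 × 0.05 = 4
  Difficulty 48 × 0.13 = 6.24
  Innovation 67 × 0.07 = 4.69
  Technical merit 75 × 0.23 = 17.25
Sum = 76.67
Bonus: 76.67 + 3 = 79.67
79.67 is ≥ 62.5 and < 84 → Tier 2

Tier 2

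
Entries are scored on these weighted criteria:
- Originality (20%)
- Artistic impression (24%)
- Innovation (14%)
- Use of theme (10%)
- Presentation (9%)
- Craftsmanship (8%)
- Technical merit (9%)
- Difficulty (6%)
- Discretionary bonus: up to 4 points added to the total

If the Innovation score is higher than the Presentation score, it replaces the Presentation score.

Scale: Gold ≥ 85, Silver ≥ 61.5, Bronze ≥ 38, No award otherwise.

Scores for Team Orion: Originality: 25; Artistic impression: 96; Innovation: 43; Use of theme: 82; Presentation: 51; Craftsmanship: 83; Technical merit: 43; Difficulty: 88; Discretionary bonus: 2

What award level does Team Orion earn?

Innovation (43) ≤ Presentation (51), so Presentation stays at 51.
Weighted total:
  Originality 25 × 0.2 = 5
  Artistic impression 96 × 0.24 = 23.04
  Innovation 43 × 0.14 = 6.02
  Use of theme 82 × 0.1 = 8.2
  Presentation 51 × 0.09 = 4.59
  Craftsmanship 83 × 0.08 = 6.64
  Technical merit 43 × 0.09 = 3.87
  Difficulty 88 × 0.06 = 5.28
Sum = 62.64
Discretionary bonus: 62.64 + 2 = 64.64
64.64 is ≥ 61.5 and < 85 → Silver

Silver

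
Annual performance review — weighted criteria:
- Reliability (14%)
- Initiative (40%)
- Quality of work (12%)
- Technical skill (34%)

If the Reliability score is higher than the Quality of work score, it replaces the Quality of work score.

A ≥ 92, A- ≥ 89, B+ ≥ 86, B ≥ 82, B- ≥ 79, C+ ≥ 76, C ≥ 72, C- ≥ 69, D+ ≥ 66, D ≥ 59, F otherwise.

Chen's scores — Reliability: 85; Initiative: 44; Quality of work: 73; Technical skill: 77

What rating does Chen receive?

D

Reliability (85) > Quality of work (73), so Quality of work counts as 85.
Weighted total:
  Reliability 85 × 0.14 = 11.9
  Initiative 44 × 0.4 = 17.6
  Quality of work 85 × 0.12 = 10.2
  Technical skill 77 × 0.34 = 26.18
Sum = 65.88
65.88 is ≥ 59 and < 66 → D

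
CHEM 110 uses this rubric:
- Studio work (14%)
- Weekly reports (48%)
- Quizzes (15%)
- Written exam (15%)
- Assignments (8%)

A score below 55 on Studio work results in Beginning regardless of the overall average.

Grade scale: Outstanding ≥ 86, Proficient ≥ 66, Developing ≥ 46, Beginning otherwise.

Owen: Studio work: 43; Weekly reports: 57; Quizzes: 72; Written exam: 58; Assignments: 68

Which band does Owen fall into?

Studio work score 43 < 55: minimum not met.
Weighted total:
  Studio work 43 × 0.14 = 6.02
  Weekly reports 57 × 0.48 = 27.36
  Quizzes 72 × 0.15 = 10.8
  Written exam 58 × 0.15 = 8.7
  Assignments 68 × 0.08 = 5.44
Sum = 58.32
Because the Studio work minimum was not met, the result is Beginning.

Beginning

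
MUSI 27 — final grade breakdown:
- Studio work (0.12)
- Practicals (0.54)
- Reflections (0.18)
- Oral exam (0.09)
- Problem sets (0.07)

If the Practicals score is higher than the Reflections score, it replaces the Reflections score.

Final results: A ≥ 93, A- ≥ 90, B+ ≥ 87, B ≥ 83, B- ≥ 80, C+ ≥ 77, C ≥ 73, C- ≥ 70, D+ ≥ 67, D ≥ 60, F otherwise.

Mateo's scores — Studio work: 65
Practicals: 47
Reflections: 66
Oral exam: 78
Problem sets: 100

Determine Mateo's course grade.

F

Practicals (47) ≤ Reflections (66), so Reflections stays at 66.
Weighted total:
  Studio work 65 × 0.12 = 7.8
  Practicals 47 × 0.54 = 25.38
  Reflections 66 × 0.18 = 11.88
  Oral exam 78 × 0.09 = 7.02
  Problem sets 100 × 0.07 = 7
Sum = 59.08
59.08 < 60 → F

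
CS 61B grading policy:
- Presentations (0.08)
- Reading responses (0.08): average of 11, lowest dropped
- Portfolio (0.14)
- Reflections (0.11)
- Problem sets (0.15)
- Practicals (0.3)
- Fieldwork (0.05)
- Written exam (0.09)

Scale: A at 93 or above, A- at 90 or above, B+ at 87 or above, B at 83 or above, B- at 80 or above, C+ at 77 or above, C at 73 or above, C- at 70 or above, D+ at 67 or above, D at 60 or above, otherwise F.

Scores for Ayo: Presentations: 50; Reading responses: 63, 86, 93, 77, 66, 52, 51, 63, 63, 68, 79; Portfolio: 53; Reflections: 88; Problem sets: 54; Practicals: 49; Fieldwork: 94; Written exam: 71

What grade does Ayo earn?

Reading responses: drop 51 → average of remaining 10 = 710/10 = 71
Weighted total:
  Presentations 50 × 0.08 = 4
  Reading responses 71 × 0.08 = 5.68
  Portfolio 53 × 0.14 = 7.42
  Reflections 88 × 0.11 = 9.68
  Problem sets 54 × 0.15 = 8.1
  Practicals 49 × 0.3 = 14.7
  Fieldwork 94 × 0.05 = 4.7
  Written exam 71 × 0.09 = 6.39
Sum = 60.67
60.67 is ≥ 60 and < 67 → D

D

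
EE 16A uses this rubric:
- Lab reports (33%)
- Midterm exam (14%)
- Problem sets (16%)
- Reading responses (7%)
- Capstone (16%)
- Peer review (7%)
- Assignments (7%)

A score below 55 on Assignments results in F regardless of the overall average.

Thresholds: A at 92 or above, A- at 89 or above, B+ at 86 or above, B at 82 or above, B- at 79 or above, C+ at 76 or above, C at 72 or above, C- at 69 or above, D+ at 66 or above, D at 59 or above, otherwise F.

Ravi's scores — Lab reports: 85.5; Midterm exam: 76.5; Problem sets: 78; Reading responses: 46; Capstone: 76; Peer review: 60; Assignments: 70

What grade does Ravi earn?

C

Assignments score 70 ≥ 55: minimum met.
Weighted total:
  Lab reports 85.5 × 0.33 = 28.215
  Midterm exam 76.5 × 0.14 = 10.71
  Problem sets 78 × 0.16 = 12.48
  Reading responses 46 × 0.07 = 3.22
  Capstone 76 × 0.16 = 12.16
  Peer review 60 × 0.07 = 4.2
  Assignments 70 × 0.07 = 4.9
Sum = 75.885
75.885 is ≥ 72 and < 76 → C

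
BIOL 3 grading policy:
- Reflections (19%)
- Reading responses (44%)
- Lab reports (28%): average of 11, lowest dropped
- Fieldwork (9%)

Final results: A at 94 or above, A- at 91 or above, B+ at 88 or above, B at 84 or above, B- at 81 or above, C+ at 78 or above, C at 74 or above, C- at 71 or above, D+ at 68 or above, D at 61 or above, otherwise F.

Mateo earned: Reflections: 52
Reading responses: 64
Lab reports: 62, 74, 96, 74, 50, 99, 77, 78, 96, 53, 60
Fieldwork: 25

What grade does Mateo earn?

D

Lab reports: drop 50 → average of remaining 10 = 769/10 = 76.9
Weighted total:
  Reflections 52 × 0.19 = 9.88
  Reading responses 64 × 0.44 = 28.16
  Lab reports 76.9 × 0.28 = 21.532
  Fieldwork 25 × 0.09 = 2.25
Sum = 61.822
61.822 is ≥ 61 and < 68 → D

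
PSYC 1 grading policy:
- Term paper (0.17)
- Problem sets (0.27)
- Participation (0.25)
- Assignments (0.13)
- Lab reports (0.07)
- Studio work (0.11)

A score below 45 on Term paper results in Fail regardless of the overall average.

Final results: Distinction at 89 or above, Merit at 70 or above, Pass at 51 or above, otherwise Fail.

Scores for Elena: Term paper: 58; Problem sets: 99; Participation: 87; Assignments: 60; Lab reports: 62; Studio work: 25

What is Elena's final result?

Term paper score 58 ≥ 45: minimum met.
Weighted total:
  Term paper 58 × 0.17 = 9.86
  Problem sets 99 × 0.27 = 26.73
  Participation 87 × 0.25 = 21.75
  Assignments 60 × 0.13 = 7.8
  Lab reports 62 × 0.07 = 4.34
  Studio work 25 × 0.11 = 2.75
Sum = 73.23
73.23 is ≥ 70 and < 89 → Merit

Merit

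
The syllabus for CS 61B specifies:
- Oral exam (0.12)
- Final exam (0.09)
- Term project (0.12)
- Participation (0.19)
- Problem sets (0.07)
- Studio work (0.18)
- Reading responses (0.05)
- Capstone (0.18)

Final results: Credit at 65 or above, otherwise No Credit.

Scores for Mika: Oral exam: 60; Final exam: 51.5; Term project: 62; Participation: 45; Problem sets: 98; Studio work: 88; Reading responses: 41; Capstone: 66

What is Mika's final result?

Weighted total:
  Oral exam 60 × 0.12 = 7.2
  Final exam 51.5 × 0.09 = 4.635
  Term project 62 × 0.12 = 7.44
  Participation 45 × 0.19 = 8.55
  Problem sets 98 × 0.07 = 6.86
  Studio work 88 × 0.18 = 15.84
  Reading responses 41 × 0.05 = 2.05
  Capstone 66 × 0.18 = 11.88
Sum = 64.455
64.455 < 65 → No Credit

No Credit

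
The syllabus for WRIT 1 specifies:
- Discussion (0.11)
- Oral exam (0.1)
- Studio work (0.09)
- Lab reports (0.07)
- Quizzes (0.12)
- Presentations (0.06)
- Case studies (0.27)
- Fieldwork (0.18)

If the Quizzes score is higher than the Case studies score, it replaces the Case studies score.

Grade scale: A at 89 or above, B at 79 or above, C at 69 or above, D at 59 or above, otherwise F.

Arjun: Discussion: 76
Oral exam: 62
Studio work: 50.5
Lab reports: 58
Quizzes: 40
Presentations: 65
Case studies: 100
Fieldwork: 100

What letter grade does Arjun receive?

C

Quizzes (40) ≤ Case studies (100), so Case studies stays at 100.
Weighted total:
  Discussion 76 × 0.11 = 8.36
  Oral exam 62 × 0.1 = 6.2
  Studio work 50.5 × 0.09 = 4.545
  Lab reports 58 × 0.07 = 4.06
  Quizzes 40 × 0.12 = 4.8
  Presentations 65 × 0.06 = 3.9
  Case studies 100 × 0.27 = 27
  Fieldwork 100 × 0.18 = 18
Sum = 76.865
76.865 is ≥ 69 and < 79 → C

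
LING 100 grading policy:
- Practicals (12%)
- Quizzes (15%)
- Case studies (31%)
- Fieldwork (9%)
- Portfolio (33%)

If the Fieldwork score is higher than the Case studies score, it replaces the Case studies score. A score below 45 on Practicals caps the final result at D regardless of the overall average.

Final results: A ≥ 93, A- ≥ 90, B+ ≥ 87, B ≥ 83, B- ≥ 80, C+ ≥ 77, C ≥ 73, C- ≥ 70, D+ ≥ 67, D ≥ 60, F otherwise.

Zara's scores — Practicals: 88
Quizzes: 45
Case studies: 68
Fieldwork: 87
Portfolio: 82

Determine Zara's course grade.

Fieldwork (87) > Case studies (68), so Case studies counts as 87.
Practicals score 88 ≥ 45: minimum met.
Weighted total:
  Practicals 88 × 0.12 = 10.56
  Quizzes 45 × 0.15 = 6.75
  Case studies 87 × 0.31 = 26.97
  Fieldwork 87 × 0.09 = 7.83
  Portfolio 82 × 0.33 = 27.06
Sum = 79.17
79.17 is ≥ 77 and < 80 → C+

C+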